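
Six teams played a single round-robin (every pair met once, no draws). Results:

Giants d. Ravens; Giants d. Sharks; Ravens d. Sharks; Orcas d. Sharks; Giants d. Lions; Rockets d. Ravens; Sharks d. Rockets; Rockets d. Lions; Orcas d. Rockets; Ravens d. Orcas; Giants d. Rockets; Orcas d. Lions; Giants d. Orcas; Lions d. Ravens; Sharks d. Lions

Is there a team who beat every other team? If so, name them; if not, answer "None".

Giants has 5 wins out of 5 opponents — a perfect record.

Giants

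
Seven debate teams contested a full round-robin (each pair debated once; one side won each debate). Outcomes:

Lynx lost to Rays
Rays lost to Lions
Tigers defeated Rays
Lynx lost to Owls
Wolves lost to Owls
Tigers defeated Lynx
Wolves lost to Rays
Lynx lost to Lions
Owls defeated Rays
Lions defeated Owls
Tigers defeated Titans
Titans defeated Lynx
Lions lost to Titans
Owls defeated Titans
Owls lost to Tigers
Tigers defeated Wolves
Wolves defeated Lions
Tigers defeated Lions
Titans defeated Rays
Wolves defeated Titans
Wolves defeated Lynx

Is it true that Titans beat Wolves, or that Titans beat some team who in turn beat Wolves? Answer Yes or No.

Titans did not beat Wolves directly.
Titans beat Lynx, Lions, Rays. Of those, Rays beat Wolves.

Yes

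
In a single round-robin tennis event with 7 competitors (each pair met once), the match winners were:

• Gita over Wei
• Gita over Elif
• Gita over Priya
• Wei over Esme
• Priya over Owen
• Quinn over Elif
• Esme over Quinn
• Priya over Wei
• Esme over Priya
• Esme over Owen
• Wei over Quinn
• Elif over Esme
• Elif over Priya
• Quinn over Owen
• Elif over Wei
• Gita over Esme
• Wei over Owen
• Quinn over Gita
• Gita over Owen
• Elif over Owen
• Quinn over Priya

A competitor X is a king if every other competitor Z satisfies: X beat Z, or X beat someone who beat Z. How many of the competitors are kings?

4

Quinn reaches everyone (king).
Wei reaches everyone (king).
Priya cannot reach Elif, Gita in two steps.
Esme reaches everyone (king).
Elif cannot reach Gita in two steps.
Owen cannot reach Quinn, Wei, Priya, Esme, Elif, Gita in two steps.
Gita reaches everyone (king).
Kings: Quinn, Wei, Esme, Gita — 4.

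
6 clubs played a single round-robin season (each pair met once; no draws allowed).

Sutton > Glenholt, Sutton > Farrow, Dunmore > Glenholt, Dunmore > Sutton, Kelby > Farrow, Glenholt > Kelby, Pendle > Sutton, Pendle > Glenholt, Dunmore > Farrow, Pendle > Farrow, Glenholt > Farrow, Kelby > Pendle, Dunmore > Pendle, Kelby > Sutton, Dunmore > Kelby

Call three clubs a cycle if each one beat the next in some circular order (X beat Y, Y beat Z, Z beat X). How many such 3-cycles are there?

Win totals: Glenholt 2, Kelby 3, Sutton 2, Pendle 3, Dunmore 5, Farrow 0.
A club with w wins dominates both others in C(w,2) triples; summing gives 1 + 3 + 1 + 3 + 10 + 0 = 18 transitive triples.
Total triples C(6,3) = 20, so cyclic triples = 20 − 18 = 2.

2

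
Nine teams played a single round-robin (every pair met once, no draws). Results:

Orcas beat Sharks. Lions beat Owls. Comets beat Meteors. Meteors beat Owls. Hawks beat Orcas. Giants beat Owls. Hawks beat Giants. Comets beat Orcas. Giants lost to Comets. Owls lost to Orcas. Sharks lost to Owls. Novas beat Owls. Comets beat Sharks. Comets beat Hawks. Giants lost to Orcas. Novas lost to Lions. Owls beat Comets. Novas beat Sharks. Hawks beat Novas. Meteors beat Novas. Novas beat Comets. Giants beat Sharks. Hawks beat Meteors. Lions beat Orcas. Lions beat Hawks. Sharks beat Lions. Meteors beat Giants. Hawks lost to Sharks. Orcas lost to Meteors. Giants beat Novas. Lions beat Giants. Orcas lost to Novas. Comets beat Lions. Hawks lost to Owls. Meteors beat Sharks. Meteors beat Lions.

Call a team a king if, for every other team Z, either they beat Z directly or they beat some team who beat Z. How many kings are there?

6

Lions reaches everyone (king).
Hawks reaches everyone (king).
Owls reaches everyone (king).
Orcas cannot reach Meteors in two steps.
Sharks cannot reach Comets in two steps.
Meteors reaches everyone (king).
Comets reaches everyone (king).
Novas reaches everyone (king).
Giants cannot reach Meteors in two steps.
Kings: Lions, Hawks, Owls, Meteors, Comets, Novas — 6.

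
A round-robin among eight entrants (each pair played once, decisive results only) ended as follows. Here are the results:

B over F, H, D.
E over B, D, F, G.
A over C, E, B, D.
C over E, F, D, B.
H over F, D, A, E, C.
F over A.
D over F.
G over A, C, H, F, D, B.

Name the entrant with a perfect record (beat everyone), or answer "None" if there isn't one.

None

Highest win total is G with 6 (out of 7 possible).
G lost to E, so no entrant went undefeated.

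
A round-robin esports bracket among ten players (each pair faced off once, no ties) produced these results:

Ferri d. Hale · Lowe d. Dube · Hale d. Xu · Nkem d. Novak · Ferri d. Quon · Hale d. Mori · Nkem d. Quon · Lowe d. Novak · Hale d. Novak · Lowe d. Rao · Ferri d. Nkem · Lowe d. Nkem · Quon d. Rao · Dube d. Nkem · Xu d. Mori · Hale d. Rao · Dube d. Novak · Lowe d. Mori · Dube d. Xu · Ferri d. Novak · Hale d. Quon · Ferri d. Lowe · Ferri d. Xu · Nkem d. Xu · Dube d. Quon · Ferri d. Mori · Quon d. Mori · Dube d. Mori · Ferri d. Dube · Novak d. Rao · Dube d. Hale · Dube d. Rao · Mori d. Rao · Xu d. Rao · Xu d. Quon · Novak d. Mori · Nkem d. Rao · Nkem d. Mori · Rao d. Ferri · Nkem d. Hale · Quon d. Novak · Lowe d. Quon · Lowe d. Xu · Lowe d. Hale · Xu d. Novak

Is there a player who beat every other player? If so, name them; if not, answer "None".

Highest win total is Lowe with 8 (out of 9 possible).
Lowe lost to Ferri, so no player went undefeated.

None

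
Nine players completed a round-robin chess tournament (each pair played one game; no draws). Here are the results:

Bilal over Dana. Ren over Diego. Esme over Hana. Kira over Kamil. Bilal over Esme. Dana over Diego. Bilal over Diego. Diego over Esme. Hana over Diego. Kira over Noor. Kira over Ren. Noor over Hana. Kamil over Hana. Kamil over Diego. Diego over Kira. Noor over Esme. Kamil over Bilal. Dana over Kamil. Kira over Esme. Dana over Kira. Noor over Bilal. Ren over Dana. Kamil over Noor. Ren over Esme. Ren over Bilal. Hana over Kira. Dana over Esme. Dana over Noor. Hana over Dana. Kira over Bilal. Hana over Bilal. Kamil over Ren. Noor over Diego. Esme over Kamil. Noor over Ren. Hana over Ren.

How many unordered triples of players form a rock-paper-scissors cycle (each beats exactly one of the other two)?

23

Win totals: Hana 5, Ren 4, Dana 5, Esme 2, Bilal 3, Diego 2, Noor 5, Kira 5, Kamil 5.
A player with w wins dominates both others in C(w,2) triples; summing gives 10 + 6 + 10 + 1 + 3 + 1 + 10 + 10 + 10 = 61 transitive triples.
Total triples C(9,3) = 84, so cyclic triples = 84 − 61 = 23.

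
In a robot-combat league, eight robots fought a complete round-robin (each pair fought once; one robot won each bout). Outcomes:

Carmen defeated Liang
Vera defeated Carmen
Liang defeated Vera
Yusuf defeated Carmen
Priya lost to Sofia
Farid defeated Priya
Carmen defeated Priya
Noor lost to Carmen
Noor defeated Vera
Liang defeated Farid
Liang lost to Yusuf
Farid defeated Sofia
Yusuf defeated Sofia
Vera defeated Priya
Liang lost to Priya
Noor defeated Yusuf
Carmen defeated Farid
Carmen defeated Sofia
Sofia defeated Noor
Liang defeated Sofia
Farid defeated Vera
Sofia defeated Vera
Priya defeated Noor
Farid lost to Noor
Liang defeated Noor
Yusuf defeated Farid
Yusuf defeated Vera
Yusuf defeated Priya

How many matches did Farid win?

3

Farid's results: beat Vera, Sofia, Priya; lost to Yusuf, Carmen, Noor, Liang.
That is 3 wins.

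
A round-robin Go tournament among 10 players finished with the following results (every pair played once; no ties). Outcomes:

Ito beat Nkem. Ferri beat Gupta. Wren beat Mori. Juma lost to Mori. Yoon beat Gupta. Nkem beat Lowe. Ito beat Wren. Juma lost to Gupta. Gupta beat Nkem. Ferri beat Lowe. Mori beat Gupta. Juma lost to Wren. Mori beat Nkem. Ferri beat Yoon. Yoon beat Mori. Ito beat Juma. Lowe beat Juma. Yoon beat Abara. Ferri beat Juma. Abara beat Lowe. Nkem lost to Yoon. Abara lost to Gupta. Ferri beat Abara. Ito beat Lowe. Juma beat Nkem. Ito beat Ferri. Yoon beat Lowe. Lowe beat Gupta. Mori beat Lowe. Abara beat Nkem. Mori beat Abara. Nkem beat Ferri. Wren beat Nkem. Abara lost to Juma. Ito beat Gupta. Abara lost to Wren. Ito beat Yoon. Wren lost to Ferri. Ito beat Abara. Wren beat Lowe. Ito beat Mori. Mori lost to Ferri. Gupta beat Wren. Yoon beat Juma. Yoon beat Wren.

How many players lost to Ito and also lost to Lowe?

2

Ito beat: Lowe, Yoon, Mori, Ferri, Juma, Abara, Gupta, Wren, Nkem.
Lowe beat: Juma, Gupta.
Both beat: Juma, Gupta — 2.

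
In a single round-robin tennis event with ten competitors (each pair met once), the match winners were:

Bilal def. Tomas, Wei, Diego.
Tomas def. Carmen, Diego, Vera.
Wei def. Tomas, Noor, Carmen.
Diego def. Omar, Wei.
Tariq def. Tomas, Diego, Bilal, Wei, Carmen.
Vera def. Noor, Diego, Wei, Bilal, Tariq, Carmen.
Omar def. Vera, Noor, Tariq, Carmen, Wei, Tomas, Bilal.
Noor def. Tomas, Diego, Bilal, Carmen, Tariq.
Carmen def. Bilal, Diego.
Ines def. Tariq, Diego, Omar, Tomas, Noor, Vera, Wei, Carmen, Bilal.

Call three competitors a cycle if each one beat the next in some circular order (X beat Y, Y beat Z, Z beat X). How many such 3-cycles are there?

Win totals: Omar 7, Vera 6, Noor 5, Tariq 5, Tomas 3, Diego 2, Bilal 3, Wei 3, Ines 9, Carmen 2.
A competitor with w wins dominates both others in C(w,2) triples; summing gives 21 + 15 + 10 + 10 + 3 + 1 + 3 + 3 + 36 + 1 = 103 transitive triples.
Total triples C(10,3) = 120, so cyclic triples = 120 − 103 = 17.

17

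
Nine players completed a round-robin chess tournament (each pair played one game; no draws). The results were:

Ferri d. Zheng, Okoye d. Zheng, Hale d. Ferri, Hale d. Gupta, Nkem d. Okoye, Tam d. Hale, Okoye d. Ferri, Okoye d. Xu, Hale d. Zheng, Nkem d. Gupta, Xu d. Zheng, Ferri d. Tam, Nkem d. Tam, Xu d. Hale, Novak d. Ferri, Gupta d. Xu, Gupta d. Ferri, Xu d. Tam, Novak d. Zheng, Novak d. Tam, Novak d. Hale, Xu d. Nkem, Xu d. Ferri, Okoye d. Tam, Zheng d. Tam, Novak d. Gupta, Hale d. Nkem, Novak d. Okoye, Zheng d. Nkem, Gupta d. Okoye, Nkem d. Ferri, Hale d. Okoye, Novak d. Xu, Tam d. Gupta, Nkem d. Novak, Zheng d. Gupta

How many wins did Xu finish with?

5

Xu's results: beat Nkem, Ferri, Tam, Zheng, Hale; lost to Okoye, Novak, Gupta.
That is 5 wins.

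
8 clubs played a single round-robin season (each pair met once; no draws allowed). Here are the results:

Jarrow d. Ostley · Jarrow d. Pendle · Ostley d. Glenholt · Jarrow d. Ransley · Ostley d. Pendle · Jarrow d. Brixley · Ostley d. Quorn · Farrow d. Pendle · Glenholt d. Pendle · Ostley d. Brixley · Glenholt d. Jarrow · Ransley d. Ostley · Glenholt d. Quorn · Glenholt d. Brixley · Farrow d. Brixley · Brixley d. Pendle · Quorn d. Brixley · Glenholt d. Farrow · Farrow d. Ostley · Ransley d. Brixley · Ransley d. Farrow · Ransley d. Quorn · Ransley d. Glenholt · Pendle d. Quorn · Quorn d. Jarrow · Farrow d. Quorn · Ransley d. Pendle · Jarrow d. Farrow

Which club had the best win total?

Ransley

Win totals: Jarrow 5, Brixley 1, Glenholt 5, Quorn 2, Ransley 6, Pendle 1, Farrow 4, Ostley 4.
Ransley leads with 6 wins (next highest: 5).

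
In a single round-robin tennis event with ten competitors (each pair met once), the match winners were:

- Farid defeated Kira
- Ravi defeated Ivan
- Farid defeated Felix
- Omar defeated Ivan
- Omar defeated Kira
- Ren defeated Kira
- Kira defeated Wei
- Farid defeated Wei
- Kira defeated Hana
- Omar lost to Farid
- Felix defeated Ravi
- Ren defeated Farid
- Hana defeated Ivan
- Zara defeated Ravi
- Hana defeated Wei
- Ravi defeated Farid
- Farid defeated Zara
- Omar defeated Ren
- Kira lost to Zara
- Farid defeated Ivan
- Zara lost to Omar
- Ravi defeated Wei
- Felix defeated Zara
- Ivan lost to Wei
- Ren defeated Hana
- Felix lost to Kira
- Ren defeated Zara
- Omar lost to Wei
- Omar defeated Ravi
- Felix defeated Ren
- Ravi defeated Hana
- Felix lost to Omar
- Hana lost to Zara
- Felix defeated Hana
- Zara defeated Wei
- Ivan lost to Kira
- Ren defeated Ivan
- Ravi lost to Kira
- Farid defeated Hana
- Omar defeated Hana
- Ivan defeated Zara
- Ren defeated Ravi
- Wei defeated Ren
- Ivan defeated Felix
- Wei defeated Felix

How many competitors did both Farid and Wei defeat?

3

Farid beat: Ivan, Kira, Omar, Hana, Felix, Zara, Wei.
Wei beat: Ivan, Ren, Omar, Felix.
Both beat: Ivan, Omar, Felix — 3.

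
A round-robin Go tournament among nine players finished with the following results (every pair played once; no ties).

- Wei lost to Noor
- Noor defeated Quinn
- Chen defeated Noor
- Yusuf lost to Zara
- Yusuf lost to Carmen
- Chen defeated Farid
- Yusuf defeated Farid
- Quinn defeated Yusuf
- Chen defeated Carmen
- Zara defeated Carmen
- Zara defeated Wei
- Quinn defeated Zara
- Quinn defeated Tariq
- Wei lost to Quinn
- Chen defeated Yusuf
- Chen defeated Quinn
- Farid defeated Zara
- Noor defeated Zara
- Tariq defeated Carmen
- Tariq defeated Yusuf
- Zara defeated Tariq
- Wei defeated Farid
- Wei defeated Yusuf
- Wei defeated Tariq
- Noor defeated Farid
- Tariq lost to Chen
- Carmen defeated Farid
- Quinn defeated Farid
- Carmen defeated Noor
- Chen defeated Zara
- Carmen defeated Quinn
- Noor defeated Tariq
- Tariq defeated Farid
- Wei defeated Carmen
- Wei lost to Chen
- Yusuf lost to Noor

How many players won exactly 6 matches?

Win totals: Noor 6, Tariq 3, Zara 4, Chen 8, Wei 4, Farid 1, Carmen 4, Yusuf 1, Quinn 5.
Exactly 6: Noor — 1 player.

1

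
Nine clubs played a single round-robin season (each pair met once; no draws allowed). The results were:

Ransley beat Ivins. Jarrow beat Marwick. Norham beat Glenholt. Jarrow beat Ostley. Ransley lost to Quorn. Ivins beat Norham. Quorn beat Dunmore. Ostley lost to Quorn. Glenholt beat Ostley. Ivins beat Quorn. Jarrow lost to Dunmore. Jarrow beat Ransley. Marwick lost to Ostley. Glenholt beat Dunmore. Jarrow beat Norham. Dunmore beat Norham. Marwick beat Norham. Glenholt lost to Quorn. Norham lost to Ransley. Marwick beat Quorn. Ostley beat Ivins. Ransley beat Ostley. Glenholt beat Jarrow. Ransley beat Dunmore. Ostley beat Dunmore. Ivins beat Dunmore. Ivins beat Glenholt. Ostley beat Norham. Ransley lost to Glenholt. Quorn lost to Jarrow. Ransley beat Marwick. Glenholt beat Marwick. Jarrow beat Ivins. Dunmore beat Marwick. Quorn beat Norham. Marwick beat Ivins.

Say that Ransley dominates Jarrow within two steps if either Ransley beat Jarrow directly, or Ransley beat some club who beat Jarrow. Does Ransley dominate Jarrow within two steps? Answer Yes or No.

Ransley did not beat Jarrow directly.
Ransley beat Ostley, Norham, Ivins, Dunmore, Marwick. Of those, Dunmore beat Jarrow.

Yes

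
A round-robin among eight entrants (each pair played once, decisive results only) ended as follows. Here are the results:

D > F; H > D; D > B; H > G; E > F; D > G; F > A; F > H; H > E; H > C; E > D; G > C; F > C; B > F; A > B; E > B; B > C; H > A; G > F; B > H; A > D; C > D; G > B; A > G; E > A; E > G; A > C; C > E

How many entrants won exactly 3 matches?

Win totals: A 4, B 3, C 2, D 3, E 5, F 3, G 3, H 5.
Exactly 3: B, D, F, G — 4 entrants.

4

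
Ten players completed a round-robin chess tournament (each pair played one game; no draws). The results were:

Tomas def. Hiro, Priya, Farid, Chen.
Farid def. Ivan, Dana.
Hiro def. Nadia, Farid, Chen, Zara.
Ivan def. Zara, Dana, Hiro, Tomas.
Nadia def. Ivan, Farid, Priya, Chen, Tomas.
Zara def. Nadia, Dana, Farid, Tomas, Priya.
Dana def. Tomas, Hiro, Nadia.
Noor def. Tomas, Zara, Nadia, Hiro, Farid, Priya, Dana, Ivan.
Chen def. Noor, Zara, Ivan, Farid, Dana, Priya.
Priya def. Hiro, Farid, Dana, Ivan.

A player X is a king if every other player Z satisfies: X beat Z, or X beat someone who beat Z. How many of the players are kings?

Priya cannot reach Noor in two steps.
Tomas reaches everyone (king).
Zara cannot reach Noor in two steps.
Dana cannot reach Noor in two steps.
Ivan cannot reach Noor in two steps.
Noor reaches everyone (king).
Chen reaches everyone (king).
Farid cannot reach Priya, Noor, Chen in two steps.
Hiro reaches everyone (king).
Nadia reaches everyone (king).
Kings: Tomas, Noor, Chen, Hiro, Nadia — 5.

5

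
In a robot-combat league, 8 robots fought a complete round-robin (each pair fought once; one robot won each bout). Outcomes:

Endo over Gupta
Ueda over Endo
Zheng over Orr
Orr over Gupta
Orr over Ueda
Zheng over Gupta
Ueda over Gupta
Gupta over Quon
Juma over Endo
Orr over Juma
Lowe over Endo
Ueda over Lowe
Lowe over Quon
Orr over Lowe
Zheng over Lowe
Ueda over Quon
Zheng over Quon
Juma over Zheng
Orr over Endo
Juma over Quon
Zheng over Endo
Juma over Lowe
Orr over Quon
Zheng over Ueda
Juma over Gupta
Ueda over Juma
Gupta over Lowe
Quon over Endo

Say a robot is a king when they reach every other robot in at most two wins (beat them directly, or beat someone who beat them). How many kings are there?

Lowe cannot reach Orr, Zheng, Ueda, Juma in two steps.
Orr reaches everyone (king).
Quon cannot reach Lowe, Orr, Zheng, Ueda, Juma in two steps.
Gupta cannot reach Orr, Zheng, Ueda, Juma in two steps.
Endo cannot reach Orr, Zheng, Ueda, Juma in two steps.
Zheng reaches everyone (king).
Ueda cannot reach Orr in two steps.
Juma reaches everyone (king).
Kings: Orr, Zheng, Juma — 3.

3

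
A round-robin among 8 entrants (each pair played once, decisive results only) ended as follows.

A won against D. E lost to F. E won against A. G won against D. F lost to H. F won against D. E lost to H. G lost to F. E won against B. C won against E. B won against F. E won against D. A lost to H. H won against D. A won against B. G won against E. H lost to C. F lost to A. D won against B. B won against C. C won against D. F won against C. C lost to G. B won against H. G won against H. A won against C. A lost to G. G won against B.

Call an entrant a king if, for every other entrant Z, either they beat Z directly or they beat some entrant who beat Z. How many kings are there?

A reaches everyone (king).
B reaches everyone (king).
C cannot reach G in two steps.
D cannot reach A, E, G in two steps.
E cannot reach G in two steps.
F reaches everyone (king).
G reaches everyone (king).
H reaches everyone (king).
Kings: A, B, F, G, H — 5.

5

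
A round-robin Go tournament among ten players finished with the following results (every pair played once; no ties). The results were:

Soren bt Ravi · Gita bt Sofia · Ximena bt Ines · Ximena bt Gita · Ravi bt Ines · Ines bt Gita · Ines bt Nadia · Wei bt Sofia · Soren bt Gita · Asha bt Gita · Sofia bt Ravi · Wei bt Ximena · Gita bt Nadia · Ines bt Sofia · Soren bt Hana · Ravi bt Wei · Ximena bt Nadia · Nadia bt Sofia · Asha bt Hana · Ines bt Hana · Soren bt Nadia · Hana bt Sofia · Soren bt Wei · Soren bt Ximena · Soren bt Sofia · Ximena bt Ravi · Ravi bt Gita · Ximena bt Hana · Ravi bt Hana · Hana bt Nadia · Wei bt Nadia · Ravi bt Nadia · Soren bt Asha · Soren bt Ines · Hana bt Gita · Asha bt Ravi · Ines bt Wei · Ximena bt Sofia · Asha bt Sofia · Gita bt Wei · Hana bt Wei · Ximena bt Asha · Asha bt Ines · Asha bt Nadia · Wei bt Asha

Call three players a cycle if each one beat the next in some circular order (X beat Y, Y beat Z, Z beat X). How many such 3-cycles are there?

Win totals: Wei 4, Asha 6, Hana 4, Ravi 5, Gita 3, Ximena 7, Nadia 1, Ines 5, Soren 9, Sofia 1.
A player with w wins dominates both others in C(w,2) triples; summing gives 6 + 15 + 6 + 10 + 3 + 21 + 0 + 10 + 36 + 0 = 107 transitive triples.
Total triples C(10,3) = 120, so cyclic triples = 120 − 107 = 13.

13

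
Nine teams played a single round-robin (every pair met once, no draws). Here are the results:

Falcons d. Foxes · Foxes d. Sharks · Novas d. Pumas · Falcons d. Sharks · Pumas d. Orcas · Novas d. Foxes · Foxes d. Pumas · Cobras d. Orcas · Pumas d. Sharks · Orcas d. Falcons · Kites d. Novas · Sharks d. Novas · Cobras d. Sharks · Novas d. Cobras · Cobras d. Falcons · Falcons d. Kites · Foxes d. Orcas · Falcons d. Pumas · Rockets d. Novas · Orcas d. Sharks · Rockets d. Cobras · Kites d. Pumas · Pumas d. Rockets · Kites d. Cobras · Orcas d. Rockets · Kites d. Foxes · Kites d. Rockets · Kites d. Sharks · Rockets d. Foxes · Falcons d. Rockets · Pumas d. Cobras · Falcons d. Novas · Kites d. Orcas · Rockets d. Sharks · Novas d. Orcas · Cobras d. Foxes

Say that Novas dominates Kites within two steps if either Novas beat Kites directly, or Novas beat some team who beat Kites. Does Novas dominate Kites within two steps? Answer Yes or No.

Novas did not beat Kites directly.
Novas beat Cobras, Pumas, Orcas, Foxes, but each of them lost to Kites. No two-step path.

No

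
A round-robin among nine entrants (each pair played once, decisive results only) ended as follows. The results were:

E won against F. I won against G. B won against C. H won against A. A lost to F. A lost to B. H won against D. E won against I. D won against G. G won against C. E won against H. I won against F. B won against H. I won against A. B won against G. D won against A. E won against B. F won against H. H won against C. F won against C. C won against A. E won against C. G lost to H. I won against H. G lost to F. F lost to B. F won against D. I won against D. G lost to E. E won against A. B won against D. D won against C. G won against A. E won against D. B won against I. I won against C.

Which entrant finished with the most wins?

Win totals: A 0, B 7, C 1, D 3, E 8, F 5, G 2, H 4, I 6.
E leads with 8 wins (next highest: 7).

E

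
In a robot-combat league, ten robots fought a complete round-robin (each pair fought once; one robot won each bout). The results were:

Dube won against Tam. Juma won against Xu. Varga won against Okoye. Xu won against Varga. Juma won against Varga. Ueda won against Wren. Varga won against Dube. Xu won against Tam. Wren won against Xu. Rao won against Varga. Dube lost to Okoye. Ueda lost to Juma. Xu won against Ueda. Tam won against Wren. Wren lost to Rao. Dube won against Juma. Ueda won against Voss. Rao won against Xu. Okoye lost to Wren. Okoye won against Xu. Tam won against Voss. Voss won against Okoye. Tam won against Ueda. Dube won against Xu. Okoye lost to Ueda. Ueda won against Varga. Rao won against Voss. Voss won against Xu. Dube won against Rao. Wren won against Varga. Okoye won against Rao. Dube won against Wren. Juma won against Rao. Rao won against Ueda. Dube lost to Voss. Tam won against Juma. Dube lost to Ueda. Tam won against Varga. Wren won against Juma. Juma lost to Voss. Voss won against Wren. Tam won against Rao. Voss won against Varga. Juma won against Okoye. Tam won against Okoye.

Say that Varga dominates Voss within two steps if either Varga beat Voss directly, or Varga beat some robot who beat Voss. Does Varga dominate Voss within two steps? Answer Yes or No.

Varga did not beat Voss directly.
Varga beat Okoye, Dube, but each of them lost to Voss. No two-step path.

No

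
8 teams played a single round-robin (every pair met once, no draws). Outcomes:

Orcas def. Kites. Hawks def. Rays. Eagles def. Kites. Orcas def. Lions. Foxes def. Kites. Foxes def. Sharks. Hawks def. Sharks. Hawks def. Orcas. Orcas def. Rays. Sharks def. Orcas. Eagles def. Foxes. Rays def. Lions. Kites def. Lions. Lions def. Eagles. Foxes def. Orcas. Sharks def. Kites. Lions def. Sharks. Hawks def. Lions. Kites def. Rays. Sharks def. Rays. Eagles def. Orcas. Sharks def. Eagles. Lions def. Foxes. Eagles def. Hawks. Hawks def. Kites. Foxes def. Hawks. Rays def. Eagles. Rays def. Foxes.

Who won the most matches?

Hawks

Win totals: Orcas 3, Hawks 5, Kites 2, Rays 3, Eagles 4, Sharks 4, Lions 3, Foxes 4.
Hawks leads with 5 wins (next highest: 4).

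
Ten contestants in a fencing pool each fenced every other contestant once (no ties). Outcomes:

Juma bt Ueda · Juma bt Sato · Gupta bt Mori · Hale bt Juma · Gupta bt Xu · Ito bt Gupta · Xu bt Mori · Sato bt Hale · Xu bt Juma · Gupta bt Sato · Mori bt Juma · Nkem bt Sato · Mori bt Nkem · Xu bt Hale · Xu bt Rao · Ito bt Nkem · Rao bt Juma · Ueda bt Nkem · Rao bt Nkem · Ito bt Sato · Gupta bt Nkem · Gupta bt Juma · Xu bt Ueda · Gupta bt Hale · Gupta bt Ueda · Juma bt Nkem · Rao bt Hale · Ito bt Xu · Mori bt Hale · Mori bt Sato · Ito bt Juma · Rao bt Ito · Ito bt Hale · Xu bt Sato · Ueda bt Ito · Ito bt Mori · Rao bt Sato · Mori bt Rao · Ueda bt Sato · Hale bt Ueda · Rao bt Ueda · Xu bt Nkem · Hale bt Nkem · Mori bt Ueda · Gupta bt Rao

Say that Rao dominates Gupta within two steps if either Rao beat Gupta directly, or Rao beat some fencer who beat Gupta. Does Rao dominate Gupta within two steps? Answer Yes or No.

Yes

Rao did not beat Gupta directly.
Rao beat Hale, Ueda, Nkem, Sato, Juma, Ito. Of those, Ito beat Gupta.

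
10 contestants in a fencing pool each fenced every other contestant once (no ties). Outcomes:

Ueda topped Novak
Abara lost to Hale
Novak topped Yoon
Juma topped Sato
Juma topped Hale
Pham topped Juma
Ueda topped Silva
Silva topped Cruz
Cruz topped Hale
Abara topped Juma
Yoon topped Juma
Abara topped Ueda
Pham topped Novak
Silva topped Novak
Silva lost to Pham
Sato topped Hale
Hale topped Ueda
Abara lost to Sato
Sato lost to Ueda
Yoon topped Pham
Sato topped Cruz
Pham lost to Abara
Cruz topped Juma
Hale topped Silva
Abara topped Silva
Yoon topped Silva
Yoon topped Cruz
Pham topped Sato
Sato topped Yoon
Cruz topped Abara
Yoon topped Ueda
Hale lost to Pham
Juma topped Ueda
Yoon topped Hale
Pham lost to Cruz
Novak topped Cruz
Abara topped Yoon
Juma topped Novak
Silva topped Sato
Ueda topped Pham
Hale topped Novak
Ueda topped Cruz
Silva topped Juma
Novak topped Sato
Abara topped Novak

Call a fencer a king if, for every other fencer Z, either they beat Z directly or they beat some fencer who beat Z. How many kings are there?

Sato reaches everyone (king).
Hale reaches everyone (king).
Cruz reaches everyone (king).
Ueda reaches everyone (king).
Abara reaches everyone (king).
Yoon reaches everyone (king).
Novak reaches everyone (king).
Juma reaches everyone (king).
Silva reaches everyone (king).
Pham reaches everyone (king).
Kings: Sato, Hale, Cruz, Ueda, Abara, Yoon, Novak, Juma, Silva, Pham — 10.

10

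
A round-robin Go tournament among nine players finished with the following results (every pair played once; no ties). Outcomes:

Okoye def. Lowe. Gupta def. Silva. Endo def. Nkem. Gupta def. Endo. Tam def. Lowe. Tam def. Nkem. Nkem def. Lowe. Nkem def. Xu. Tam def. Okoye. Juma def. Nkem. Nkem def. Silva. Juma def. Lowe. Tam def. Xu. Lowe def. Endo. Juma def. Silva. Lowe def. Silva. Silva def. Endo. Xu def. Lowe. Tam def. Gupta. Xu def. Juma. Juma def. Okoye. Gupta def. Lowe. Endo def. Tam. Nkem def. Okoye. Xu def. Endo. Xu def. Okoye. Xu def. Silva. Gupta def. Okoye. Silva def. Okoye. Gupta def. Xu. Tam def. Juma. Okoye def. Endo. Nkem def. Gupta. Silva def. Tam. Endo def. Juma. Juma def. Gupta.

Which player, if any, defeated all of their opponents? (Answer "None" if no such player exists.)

Highest win total is Tam with 6 (out of 8 possible).
Tam lost to Endo, Silva, so no player went undefeated.

None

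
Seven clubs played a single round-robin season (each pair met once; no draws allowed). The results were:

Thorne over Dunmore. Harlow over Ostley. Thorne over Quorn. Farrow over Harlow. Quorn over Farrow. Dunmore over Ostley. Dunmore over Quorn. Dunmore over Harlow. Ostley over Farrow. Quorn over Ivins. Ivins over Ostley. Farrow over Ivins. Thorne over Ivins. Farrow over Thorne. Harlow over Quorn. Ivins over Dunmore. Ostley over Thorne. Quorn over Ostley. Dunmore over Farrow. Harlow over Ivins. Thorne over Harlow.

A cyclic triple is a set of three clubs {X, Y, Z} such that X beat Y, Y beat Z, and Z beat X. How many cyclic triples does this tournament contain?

Win totals: Thorne 4, Dunmore 4, Farrow 3, Harlow 3, Quorn 3, Ostley 2, Ivins 2.
A club with w wins dominates both others in C(w,2) triples; summing gives 6 + 6 + 3 + 3 + 3 + 1 + 1 = 23 transitive triples.
Total triples C(7,3) = 35, so cyclic triples = 35 − 23 = 12.

12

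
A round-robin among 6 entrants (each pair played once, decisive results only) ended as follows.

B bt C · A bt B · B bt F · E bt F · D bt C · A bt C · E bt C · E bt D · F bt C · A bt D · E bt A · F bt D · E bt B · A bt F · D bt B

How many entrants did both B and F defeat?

1

B beat: C, F.
F beat: C, D.
Both beat: C — 1.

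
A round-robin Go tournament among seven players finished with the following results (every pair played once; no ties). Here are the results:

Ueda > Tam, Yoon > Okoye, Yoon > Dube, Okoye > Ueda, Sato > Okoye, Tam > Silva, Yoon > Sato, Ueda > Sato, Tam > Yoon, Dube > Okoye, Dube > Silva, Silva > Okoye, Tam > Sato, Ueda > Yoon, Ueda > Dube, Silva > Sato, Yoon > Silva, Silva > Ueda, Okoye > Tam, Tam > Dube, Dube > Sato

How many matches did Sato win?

Sato's results: beat Okoye; lost to Ueda, Silva, Tam, Yoon, Dube.
That is 1 win.

1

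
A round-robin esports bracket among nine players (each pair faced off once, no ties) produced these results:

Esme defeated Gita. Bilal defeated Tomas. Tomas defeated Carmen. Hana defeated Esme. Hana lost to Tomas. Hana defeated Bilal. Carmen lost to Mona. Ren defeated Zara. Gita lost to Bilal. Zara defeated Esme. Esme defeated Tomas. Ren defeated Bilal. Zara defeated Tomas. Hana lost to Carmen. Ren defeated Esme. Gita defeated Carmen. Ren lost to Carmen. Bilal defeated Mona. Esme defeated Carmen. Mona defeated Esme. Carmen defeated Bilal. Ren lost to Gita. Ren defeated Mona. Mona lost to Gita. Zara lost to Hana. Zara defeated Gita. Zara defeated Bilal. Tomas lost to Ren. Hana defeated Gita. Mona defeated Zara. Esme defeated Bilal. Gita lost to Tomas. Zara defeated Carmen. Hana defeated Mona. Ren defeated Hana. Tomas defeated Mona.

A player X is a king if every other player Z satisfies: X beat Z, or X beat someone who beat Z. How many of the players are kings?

8

Carmen reaches everyone (king).
Bilal reaches everyone (king).
Mona reaches everyone (king).
Gita reaches everyone (king).
Hana reaches everyone (king).
Tomas reaches everyone (king).
Zara reaches everyone (king).
Ren reaches everyone (king).
Esme cannot reach Zara in two steps.
Kings: Carmen, Bilal, Mona, Gita, Hana, Tomas, Zara, Ren — 8.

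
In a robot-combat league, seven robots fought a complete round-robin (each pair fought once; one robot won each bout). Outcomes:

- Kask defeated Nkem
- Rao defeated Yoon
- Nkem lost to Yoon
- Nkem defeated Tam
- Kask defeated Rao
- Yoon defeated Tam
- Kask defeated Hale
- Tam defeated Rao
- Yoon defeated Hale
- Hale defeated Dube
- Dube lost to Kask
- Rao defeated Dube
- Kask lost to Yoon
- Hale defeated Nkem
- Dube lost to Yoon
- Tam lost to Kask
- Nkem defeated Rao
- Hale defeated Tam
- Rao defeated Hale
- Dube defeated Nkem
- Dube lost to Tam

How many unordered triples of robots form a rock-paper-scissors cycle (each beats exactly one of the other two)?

7

Win totals: Rao 3, Tam 2, Hale 3, Dube 1, Kask 5, Nkem 2, Yoon 5.
A robot with w wins dominates both others in C(w,2) triples; summing gives 3 + 1 + 3 + 0 + 10 + 1 + 10 = 28 transitive triples.
Total triples C(7,3) = 35, so cyclic triples = 35 − 28 = 7.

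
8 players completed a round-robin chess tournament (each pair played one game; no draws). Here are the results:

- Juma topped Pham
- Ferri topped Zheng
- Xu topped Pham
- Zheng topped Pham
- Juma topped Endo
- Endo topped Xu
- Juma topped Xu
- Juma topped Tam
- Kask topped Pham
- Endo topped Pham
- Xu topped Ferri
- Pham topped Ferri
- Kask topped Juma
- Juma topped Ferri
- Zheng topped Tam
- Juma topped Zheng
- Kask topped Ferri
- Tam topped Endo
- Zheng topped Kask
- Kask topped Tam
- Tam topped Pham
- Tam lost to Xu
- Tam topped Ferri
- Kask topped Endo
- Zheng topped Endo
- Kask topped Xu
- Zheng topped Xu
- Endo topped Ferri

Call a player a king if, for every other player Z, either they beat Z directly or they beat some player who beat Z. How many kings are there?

Tam cannot reach Kask, Juma in two steps.
Pham cannot reach Tam, Xu, Endo, Kask, Juma in two steps.
Xu cannot reach Kask, Juma in two steps.
Ferri cannot reach Juma in two steps.
Endo cannot reach Kask, Juma in two steps.
Zheng reaches everyone (king).
Kask reaches everyone (king).
Juma reaches everyone (king).
Kings: Zheng, Kask, Juma — 3.

3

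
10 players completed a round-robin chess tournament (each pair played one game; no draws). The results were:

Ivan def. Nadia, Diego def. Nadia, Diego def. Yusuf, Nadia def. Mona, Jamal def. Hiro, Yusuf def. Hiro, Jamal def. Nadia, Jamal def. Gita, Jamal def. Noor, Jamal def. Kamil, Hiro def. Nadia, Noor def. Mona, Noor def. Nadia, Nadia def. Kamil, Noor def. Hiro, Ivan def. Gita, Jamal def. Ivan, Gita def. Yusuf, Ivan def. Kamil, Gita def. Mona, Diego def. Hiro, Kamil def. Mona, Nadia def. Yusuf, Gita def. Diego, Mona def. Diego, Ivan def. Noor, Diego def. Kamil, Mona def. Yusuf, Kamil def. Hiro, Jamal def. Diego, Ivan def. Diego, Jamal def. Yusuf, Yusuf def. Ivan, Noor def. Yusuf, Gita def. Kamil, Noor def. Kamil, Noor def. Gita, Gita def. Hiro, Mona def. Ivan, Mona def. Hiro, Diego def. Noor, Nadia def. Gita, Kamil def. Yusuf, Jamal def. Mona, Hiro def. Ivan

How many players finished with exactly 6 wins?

Win totals: Diego 5, Kamil 3, Hiro 2, Jamal 9, Nadia 4, Mona 4, Ivan 5, Noor 6, Gita 5, Yusuf 2.
Exactly 6: Noor — 1 player.

1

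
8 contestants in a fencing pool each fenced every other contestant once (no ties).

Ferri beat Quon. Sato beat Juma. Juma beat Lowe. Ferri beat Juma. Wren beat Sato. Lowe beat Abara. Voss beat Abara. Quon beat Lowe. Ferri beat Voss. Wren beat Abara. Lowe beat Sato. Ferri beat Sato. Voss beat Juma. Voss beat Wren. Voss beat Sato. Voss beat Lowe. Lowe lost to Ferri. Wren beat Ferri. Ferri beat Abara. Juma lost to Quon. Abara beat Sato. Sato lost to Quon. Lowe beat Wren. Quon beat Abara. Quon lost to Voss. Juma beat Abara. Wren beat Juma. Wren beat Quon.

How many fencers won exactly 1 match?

Win totals: Wren 5, Voss 6, Abara 1, Sato 1, Quon 4, Juma 2, Lowe 3, Ferri 6.
Exactly 1: Abara, Sato — 2 fencers.

2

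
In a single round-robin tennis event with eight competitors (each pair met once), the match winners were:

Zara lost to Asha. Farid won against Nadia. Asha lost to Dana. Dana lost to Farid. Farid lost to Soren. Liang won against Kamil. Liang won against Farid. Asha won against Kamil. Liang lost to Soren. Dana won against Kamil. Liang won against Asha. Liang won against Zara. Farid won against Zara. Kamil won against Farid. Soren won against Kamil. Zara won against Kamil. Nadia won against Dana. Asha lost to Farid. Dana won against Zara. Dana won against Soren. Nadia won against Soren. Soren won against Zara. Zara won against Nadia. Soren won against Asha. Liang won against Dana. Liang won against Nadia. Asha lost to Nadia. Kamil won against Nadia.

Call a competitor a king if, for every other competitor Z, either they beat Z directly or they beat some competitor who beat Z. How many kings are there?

Kamil cannot reach Liang in two steps.
Farid cannot reach Liang in two steps.
Dana reaches everyone (king).
Liang reaches everyone (king).
Soren reaches everyone (king).
Nadia reaches everyone (king).
Asha cannot reach Dana, Liang, Soren in two steps.
Zara cannot reach Liang in two steps.
Kings: Dana, Liang, Soren, Nadia — 4.

4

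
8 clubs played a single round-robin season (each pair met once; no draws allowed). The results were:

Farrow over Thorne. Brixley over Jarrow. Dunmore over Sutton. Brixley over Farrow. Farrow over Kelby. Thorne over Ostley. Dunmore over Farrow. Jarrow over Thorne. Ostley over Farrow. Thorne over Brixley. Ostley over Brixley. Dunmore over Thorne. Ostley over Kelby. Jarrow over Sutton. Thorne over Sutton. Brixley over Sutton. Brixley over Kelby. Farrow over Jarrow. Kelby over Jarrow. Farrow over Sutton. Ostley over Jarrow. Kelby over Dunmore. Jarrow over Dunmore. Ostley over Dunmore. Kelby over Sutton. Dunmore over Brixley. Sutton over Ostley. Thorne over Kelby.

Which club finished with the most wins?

Win totals: Ostley 5, Jarrow 3, Dunmore 4, Brixley 4, Sutton 1, Kelby 3, Thorne 4, Farrow 4.
Ostley leads with 5 wins (next highest: 4).

Ostley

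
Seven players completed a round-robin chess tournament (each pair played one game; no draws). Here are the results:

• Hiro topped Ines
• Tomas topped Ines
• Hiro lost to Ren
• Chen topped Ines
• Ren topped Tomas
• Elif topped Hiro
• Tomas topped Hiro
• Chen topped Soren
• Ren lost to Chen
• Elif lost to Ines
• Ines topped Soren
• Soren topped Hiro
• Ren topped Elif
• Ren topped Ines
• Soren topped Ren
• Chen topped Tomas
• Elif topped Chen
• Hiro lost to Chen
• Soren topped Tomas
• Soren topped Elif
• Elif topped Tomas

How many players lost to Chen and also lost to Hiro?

1

Chen beat: Tomas, Soren, Ines, Hiro, Ren.
Hiro beat: Ines.
Both beat: Ines — 1.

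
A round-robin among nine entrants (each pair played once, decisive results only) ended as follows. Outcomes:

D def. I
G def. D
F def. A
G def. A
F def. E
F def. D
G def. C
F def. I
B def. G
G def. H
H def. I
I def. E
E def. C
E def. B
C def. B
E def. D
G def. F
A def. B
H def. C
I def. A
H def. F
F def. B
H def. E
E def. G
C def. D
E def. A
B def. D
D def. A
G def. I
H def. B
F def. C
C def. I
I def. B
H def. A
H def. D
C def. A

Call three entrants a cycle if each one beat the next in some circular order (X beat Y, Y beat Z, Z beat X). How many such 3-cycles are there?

Win totals: A 1, B 2, C 4, D 2, E 5, F 6, G 6, H 7, I 3.
An entrant with w wins dominates both others in C(w,2) triples; summing gives 0 + 1 + 6 + 1 + 10 + 15 + 15 + 21 + 3 = 72 transitive triples.
Total triples C(9,3) = 84, so cyclic triples = 84 − 72 = 12.

12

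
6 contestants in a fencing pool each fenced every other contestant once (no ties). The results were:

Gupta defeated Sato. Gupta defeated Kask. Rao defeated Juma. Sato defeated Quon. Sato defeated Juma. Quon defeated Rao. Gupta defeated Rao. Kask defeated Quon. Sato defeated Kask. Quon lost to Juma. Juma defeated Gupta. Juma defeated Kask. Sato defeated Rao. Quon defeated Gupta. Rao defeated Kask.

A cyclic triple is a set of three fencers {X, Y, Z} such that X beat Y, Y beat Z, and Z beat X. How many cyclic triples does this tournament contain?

Win totals: Gupta 3, Sato 4, Rao 2, Kask 1, Quon 2, Juma 3.
A fencer with w wins dominates both others in C(w,2) triples; summing gives 3 + 6 + 1 + 0 + 1 + 3 = 14 transitive triples.
Total triples C(6,3) = 20, so cyclic triples = 20 − 14 = 6.

6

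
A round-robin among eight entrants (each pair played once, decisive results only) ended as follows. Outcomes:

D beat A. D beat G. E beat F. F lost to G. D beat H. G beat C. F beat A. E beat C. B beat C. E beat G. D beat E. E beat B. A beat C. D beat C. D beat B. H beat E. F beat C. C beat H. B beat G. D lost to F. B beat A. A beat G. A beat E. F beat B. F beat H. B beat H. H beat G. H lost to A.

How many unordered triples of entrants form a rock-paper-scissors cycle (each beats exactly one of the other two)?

Win totals: A 4, B 4, C 1, D 6, E 4, F 5, G 2, H 2.
An entrant with w wins dominates both others in C(w,2) triples; summing gives 6 + 6 + 0 + 15 + 6 + 10 + 1 + 1 = 45 transitive triples.
Total triples C(8,3) = 56, so cyclic triples = 56 − 45 = 11.

11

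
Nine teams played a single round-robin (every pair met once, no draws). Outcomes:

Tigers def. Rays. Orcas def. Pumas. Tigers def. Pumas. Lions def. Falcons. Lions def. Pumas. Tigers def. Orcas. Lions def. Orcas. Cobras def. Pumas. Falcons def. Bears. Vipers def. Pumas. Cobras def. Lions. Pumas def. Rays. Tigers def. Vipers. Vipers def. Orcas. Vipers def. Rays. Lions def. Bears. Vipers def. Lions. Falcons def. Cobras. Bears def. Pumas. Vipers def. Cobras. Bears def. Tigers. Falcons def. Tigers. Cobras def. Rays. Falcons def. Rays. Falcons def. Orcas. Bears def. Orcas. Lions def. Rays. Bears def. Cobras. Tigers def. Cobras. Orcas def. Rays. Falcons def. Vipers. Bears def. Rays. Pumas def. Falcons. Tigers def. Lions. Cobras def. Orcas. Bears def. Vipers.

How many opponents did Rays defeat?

0

Rays' results: beat no one; lost to Vipers, Bears, Cobras, Falcons, Pumas, Orcas, Lions, Tigers.
That is 0 wins.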